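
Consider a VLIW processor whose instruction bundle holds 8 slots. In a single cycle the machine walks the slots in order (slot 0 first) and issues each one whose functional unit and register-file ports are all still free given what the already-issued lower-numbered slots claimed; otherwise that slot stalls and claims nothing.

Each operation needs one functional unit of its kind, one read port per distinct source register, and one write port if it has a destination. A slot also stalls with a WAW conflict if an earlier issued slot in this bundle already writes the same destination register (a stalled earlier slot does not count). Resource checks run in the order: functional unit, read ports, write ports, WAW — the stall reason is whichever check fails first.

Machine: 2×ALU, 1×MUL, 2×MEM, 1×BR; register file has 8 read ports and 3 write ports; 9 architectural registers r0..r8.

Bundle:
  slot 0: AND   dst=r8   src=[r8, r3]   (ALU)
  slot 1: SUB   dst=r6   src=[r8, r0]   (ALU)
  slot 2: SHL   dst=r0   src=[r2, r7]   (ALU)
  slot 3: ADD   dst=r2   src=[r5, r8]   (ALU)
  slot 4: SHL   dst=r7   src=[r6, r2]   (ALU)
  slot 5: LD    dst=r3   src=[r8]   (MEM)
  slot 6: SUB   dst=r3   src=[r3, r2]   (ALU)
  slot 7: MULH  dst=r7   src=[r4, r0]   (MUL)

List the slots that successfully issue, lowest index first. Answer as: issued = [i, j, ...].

issued = [0, 1, 5]

#0 ALU src=r8,r3 dispatched  <A:1 Mu:1 Ld:2 B:1 rd:6 wr:2>
#1 ALU src=r8,r0 dispatched  <A:0 Mu:1 Ld:2 B:1 rd:4 wr:1>
#2 ALU src=r2,r7 held:FU  <A:0 Mu:1 Ld:2 B:1 rd:4 wr:1>
#3 ALU src=r5,r8 held:FU  <A:0 Mu:1 Ld:2 B:1 rd:4 wr:1>
#4 ALU src=r6,r2 held:FU  <A:0 Mu:1 Ld:2 B:1 rd:4 wr:1>
#5 MEM src=r8 dispatched  <A:0 Mu:1 Ld:1 B:1 rd:3 wr:0>
#6 ALU src=r3,r2 held:FU  <A:0 Mu:1 Ld:1 B:1 rd:3 wr:0>
#7 MUL src=r4,r0 held:WR_PORT  <A:0 Mu:1 Ld:1 B:1 rd:3 wr:0>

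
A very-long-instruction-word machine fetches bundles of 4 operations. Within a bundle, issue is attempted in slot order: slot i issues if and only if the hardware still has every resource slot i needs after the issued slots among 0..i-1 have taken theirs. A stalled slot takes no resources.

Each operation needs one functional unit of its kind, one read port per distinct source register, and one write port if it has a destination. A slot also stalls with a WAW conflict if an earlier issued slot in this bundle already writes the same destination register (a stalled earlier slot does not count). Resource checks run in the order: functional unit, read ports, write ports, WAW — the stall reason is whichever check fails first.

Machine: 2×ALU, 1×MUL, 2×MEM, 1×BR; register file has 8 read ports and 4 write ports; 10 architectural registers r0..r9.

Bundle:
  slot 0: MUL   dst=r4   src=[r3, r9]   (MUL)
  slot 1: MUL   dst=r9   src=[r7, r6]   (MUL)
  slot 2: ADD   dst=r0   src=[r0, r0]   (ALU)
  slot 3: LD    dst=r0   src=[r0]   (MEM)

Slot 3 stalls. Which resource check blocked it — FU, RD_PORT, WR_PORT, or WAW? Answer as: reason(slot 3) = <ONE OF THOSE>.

#0 MUL src=r3,r9 dispatched  <A:2 Mu:0 Ld:2 B:1 rd:6 wr:3>
#1 MUL src=r7,r6 held:FU  <A:2 Mu:0 Ld:2 B:1 rd:6 wr:3>
#2 ALU src=r0,r0 dispatched  <A:1 Mu:0 Ld:2 B:1 rd:5 wr:2>
#3 MEM src=r0 held:WAW  <A:1 Mu:0 Ld:2 B:1 rd:5 wr:2>

reason(slot 3) = WAW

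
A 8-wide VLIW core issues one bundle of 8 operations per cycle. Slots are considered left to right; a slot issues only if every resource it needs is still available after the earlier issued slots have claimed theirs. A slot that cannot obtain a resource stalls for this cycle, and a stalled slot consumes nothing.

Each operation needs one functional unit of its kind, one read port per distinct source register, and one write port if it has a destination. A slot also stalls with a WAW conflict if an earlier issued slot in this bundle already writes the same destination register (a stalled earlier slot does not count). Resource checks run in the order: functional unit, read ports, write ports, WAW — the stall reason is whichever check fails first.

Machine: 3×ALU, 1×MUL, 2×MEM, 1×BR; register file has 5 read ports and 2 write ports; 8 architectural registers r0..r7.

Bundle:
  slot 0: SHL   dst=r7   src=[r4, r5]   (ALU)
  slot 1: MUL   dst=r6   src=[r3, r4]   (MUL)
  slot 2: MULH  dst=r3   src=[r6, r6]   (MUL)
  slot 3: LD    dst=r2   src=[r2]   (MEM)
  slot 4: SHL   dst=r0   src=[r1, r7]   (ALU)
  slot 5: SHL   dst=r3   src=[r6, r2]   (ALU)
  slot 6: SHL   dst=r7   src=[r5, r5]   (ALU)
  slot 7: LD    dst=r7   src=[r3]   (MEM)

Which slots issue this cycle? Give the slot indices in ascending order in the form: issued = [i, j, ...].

issued = [0, 1]

#0 ALU src=r4,r5 dispatched  <A:2 Mu:1 Ld:2 B:1 rd:3 wr:1>
#1 MUL src=r3,r4 dispatched  <A:2 Mu:0 Ld:2 B:1 rd:1 wr:0>
#2 MUL src=r6,r6 held:FU  <A:2 Mu:0 Ld:2 B:1 rd:1 wr:0>
#3 MEM src=r2 held:WR_PORT  <A:2 Mu:0 Ld:2 B:1 rd:1 wr:0>
#4 ALU src=r1,r7 held:RD_PORT  <A:2 Mu:0 Ld:2 B:1 rd:1 wr:0>
#5 ALU src=r6,r2 held:RD_PORT  <A:2 Mu:0 Ld:2 B:1 rd:1 wr:0>
#6 ALU src=r5,r5 held:WR_PORT  <A:2 Mu:0 Ld:2 B:1 rd:1 wr:0>
#7 MEM src=r3 held:WR_PORT  <A:2 Mu:0 Ld:2 B:1 rd:1 wr:0>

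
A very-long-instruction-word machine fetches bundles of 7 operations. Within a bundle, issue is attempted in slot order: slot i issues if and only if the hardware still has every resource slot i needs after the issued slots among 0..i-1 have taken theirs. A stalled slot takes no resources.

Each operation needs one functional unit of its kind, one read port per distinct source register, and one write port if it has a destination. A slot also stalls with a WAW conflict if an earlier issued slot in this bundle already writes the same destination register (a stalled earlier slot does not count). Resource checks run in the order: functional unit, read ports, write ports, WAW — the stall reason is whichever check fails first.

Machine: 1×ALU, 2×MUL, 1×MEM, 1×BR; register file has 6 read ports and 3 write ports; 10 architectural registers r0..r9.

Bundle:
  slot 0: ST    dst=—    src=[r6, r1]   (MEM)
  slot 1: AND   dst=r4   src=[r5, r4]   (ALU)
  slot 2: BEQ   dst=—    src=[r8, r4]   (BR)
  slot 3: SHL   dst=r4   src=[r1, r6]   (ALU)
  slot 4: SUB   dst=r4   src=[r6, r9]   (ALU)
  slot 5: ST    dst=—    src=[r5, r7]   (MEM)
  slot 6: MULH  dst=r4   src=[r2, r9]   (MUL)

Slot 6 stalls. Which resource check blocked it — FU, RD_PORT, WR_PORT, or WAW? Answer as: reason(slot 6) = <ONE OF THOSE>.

reason(slot 6) = RD_PORT

[0] MEM needs rd=2 wr=0: ok; after: ALU=1 MUL=2 MEM=0 BR=1, R=4, W=3
[1] ALU needs rd=2 wr=1: ok; after: ALU=0 MUL=2 MEM=0 BR=1, R=2, W=2
[2] BR needs rd=2 wr=0: ok; after: ALU=0 MUL=2 MEM=0 BR=0, R=0, W=2
[3] ALU needs rd=2 wr=1: FU; after: ALU=0 MUL=2 MEM=0 BR=0, R=0, W=2
[4] ALU needs rd=2 wr=1: FU; after: ALU=0 MUL=2 MEM=0 BR=0, R=0, W=2
[5] MEM needs rd=2 wr=0: FU; after: ALU=0 MUL=2 MEM=0 BR=0, R=0, W=2
[6] MUL needs rd=2 wr=1: RD_PORT; after: ALU=0 MUL=2 MEM=0 BR=0, R=0, W=2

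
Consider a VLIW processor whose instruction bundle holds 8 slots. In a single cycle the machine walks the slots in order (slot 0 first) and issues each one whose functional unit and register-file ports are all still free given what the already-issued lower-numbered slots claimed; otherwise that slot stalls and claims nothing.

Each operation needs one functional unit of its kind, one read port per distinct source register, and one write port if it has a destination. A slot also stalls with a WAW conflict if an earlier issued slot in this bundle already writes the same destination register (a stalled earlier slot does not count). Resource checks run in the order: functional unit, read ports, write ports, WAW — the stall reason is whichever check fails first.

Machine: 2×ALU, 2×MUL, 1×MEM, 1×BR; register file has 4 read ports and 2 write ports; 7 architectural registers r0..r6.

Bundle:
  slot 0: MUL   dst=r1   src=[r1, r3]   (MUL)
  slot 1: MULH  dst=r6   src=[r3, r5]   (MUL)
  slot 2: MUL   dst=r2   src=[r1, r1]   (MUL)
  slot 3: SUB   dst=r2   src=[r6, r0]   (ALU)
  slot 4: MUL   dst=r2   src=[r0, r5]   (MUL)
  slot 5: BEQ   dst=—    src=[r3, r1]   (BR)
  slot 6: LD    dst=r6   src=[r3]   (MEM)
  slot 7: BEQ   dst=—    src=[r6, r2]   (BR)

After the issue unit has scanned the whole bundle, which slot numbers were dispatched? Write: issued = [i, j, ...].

(0) want 1×MUL +2rd +1wr — yes → AL2|MU1|ME1|BR1|rd2|wr1
(1) want 1×MUL +2rd +1wr — yes → AL2|MU0|ME1|BR1|rd0|wr0
(2) want 1×MUL +1rd +1wr — FU → AL2|MU0|ME1|BR1|rd0|wr0
(3) want 1×ALU +2rd +1wr — RD_PORT → AL2|MU0|ME1|BR1|rd0|wr0
(4) want 1×MUL +2rd +1wr — FU → AL2|MU0|ME1|BR1|rd0|wr0
(5) want 1×BR +2rd +0wr — RD_PORT → AL2|MU0|ME1|BR1|rd0|wr0
(6) want 1×MEM +1rd +1wr — RD_PORT → AL2|MU0|ME1|BR1|rd0|wr0
(7) want 1×BR +2rd +0wr — RD_PORT → AL2|MU0|ME1|BR1|rd0|wr0

issued = [0, 1]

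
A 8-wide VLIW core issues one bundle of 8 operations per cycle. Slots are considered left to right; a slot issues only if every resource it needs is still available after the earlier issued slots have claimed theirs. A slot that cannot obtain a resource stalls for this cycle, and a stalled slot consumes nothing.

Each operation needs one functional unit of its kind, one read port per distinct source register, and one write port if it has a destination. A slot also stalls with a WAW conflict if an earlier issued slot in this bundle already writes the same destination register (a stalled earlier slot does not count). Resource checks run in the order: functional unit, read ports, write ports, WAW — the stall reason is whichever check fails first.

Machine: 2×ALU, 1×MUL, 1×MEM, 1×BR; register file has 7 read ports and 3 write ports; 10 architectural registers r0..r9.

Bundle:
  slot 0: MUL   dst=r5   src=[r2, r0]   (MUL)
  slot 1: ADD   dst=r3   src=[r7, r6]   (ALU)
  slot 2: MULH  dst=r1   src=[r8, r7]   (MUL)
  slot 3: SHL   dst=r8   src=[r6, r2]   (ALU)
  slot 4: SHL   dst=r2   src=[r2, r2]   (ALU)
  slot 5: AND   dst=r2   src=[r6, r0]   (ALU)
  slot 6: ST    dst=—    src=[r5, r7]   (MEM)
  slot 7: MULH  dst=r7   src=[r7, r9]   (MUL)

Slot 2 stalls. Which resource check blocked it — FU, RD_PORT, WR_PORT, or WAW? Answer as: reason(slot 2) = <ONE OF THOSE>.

  0. MUL→r5 ⇒ go  {2A/0Mu/1Ld/1B | 5r 2w}
  1. ALU→r3 ⇒ go  {1A/0Mu/1Ld/1B | 3r 1w}
  2. MUL→r1 ⇒ no(FU)  {1A/0Mu/1Ld/1B | 3r 1w}
  3. ALU→r8 ⇒ go  {0A/0Mu/1Ld/1B | 1r 0w}
  4. ALU→r2 ⇒ no(FU)  {0A/0Mu/1Ld/1B | 1r 0w}
  5. ALU→r2 ⇒ no(FU)  {0A/0Mu/1Ld/1B | 1r 0w}
  6. MEM ⇒ no(RD_PORT)  {0A/0Mu/1Ld/1B | 1r 0w}
  7. MUL→r7 ⇒ no(FU)  {0A/0Mu/1Ld/1B | 1r 0w}

reason(slot 2) = FU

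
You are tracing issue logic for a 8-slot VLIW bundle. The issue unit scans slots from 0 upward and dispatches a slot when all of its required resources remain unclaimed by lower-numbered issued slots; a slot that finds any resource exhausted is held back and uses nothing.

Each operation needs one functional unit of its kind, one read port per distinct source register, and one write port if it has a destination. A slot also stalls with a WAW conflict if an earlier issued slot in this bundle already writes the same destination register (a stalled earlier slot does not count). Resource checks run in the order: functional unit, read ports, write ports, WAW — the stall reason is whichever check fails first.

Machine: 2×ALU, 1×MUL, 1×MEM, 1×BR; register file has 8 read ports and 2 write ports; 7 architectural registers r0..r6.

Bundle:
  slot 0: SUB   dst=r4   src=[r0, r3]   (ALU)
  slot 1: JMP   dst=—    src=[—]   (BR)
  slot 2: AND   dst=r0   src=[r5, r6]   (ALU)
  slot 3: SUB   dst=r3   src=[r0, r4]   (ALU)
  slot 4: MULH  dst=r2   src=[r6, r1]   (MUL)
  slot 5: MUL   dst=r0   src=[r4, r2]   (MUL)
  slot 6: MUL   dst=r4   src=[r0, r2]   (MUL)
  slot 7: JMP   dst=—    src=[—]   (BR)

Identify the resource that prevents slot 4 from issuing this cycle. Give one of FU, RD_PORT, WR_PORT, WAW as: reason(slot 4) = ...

slot 0 (ALU): ISSUE — free A1,Mu1,Ld1,B1 rp6 wp1
slot 1 (BR): ISSUE — free A1,Mu1,Ld1,B0 rp6 wp1
slot 2 (ALU): ISSUE — free A0,Mu1,Ld1,B0 rp4 wp0
slot 3 (ALU): stall FU — free A0,Mu1,Ld1,B0 rp4 wp0
slot 4 (MUL): stall WR_PORT — free A0,Mu1,Ld1,B0 rp4 wp0
slot 5 (MUL): stall WR_PORT — free A0,Mu1,Ld1,B0 rp4 wp0
slot 6 (MUL): stall WR_PORT — free A0,Mu1,Ld1,B0 rp4 wp0
slot 7 (BR): stall FU — free A0,Mu1,Ld1,B0 rp4 wp0

reason(slot 4) = WR_PORT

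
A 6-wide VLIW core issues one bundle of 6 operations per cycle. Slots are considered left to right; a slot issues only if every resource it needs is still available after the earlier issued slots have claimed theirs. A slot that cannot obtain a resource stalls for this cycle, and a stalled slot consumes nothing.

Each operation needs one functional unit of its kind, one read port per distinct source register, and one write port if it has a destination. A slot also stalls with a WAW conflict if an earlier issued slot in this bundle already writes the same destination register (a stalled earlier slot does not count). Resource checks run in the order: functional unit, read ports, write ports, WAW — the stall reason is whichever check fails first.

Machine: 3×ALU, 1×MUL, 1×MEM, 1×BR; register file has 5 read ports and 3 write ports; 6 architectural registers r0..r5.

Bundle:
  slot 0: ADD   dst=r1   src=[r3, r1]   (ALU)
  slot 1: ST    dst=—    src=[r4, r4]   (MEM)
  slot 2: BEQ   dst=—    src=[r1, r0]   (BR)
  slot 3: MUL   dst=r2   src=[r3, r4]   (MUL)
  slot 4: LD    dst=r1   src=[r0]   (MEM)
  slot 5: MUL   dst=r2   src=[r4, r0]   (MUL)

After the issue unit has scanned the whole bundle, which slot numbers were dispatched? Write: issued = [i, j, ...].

[0] ALU needs rd=2 wr=1: ok; after: ALU=2 MUL=1 MEM=1 BR=1, R=3, W=2
[1] MEM needs rd=1 wr=0: ok; after: ALU=2 MUL=1 MEM=0 BR=1, R=2, W=2
[2] BR needs rd=2 wr=0: ok; after: ALU=2 MUL=1 MEM=0 BR=0, R=0, W=2
[3] MUL needs rd=2 wr=1: RD_PORT; after: ALU=2 MUL=1 MEM=0 BR=0, R=0, W=2
[4] MEM needs rd=1 wr=1: FU; after: ALU=2 MUL=1 MEM=0 BR=0, R=0, W=2
[5] MUL needs rd=2 wr=1: RD_PORT; after: ALU=2 MUL=1 MEM=0 BR=0, R=0, W=2

issued = [0, 1, 2]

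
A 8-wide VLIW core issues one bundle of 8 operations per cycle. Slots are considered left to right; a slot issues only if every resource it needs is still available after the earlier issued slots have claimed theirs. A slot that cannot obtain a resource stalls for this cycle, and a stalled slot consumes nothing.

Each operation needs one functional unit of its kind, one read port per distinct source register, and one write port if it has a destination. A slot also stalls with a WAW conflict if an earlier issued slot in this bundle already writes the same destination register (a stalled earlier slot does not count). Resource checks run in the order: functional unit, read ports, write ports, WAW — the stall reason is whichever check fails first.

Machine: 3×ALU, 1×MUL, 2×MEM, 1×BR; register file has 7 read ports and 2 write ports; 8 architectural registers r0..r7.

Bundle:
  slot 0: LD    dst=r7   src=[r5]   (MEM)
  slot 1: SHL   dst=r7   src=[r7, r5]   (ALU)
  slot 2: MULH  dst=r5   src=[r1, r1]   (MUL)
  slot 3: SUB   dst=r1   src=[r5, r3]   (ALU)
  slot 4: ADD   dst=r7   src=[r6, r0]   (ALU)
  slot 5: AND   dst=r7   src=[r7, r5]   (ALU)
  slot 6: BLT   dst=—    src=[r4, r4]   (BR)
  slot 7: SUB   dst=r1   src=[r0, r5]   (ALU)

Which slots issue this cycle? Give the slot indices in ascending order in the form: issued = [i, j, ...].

#0 MEM src=r5 dispatched  <A:3 Mu:1 Ld:1 B:1 rd:6 wr:1>
#1 ALU src=r7,r5 held:WAW  <A:3 Mu:1 Ld:1 B:1 rd:6 wr:1>
#2 MUL src=r1,r1 dispatched  <A:3 Mu:0 Ld:1 B:1 rd:5 wr:0>
#3 ALU src=r5,r3 held:WR_PORT  <A:3 Mu:0 Ld:1 B:1 rd:5 wr:0>
#4 ALU src=r6,r0 held:WR_PORT  <A:3 Mu:0 Ld:1 B:1 rd:5 wr:0>
#5 ALU src=r7,r5 held:WR_PORT  <A:3 Mu:0 Ld:1 B:1 rd:5 wr:0>
#6 BR src=r4,r4 dispatched  <A:3 Mu:0 Ld:1 B:0 rd:4 wr:0>
#7 ALU src=r0,r5 held:WR_PORT  <A:3 Mu:0 Ld:1 B:0 rd:4 wr:0>

issued = [0, 2, 6]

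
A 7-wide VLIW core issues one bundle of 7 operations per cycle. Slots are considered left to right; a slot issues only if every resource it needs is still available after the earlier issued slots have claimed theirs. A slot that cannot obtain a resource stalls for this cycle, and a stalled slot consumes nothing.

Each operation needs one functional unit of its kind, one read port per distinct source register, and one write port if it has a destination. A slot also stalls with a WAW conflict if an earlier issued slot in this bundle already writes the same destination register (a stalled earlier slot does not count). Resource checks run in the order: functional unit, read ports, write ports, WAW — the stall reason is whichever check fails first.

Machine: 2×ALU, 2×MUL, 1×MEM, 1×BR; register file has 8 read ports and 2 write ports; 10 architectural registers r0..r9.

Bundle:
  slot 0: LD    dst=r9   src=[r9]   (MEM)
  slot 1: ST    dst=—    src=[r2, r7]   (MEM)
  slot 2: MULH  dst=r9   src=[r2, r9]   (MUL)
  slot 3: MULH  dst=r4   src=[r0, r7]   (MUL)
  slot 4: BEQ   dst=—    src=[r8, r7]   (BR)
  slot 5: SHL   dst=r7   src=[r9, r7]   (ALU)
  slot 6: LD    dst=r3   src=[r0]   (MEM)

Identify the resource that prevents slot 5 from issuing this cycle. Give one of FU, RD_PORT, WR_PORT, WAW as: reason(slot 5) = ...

reason(slot 5) = WR_PORT

#0 MEM src=r9 dispatched  <A:2 Mu:2 Ld:0 B:1 rd:7 wr:1>
#1 MEM src=r2,r7 held:FU  <A:2 Mu:2 Ld:0 B:1 rd:7 wr:1>
#2 MUL src=r2,r9 held:WAW  <A:2 Mu:2 Ld:0 B:1 rd:7 wr:1>
#3 MUL src=r0,r7 dispatched  <A:2 Mu:1 Ld:0 B:1 rd:5 wr:0>
#4 BR src=r8,r7 dispatched  <A:2 Mu:1 Ld:0 B:0 rd:3 wr:0>
#5 ALU src=r9,r7 held:WR_PORT  <A:2 Mu:1 Ld:0 B:0 rd:3 wr:0>
#6 MEM src=r0 held:FU  <A:2 Mu:1 Ld:0 B:0 rd:3 wr:0>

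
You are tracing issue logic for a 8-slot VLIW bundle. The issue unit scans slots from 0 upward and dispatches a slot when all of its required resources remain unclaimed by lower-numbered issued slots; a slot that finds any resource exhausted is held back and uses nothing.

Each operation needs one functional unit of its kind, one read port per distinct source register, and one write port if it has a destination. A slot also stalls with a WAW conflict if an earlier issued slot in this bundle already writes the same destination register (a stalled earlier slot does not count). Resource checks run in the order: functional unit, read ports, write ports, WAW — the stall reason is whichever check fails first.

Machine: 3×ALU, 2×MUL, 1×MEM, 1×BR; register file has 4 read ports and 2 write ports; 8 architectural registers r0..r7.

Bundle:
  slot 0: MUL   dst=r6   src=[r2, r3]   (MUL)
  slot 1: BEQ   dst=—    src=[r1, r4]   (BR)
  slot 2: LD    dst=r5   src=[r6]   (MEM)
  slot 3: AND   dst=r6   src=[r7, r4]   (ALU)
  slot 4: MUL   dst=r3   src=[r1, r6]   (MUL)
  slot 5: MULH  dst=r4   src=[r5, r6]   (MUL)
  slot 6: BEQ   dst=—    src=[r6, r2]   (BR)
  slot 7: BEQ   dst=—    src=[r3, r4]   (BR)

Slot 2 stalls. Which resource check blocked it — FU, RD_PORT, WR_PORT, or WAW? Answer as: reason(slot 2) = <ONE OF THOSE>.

reason(slot 2) = RD_PORT

[0] MUL needs rd=2 wr=1: ok; after: ALU=3 MUL=1 MEM=1 BR=1, R=2, W=1
[1] BR needs rd=2 wr=0: ok; after: ALU=3 MUL=1 MEM=1 BR=0, R=0, W=1
[2] MEM needs rd=1 wr=1: RD_PORT; after: ALU=3 MUL=1 MEM=1 BR=0, R=0, W=1
[3] ALU needs rd=2 wr=1: RD_PORT; after: ALU=3 MUL=1 MEM=1 BR=0, R=0, W=1
[4] MUL needs rd=2 wr=1: RD_PORT; after: ALU=3 MUL=1 MEM=1 BR=0, R=0, W=1
[5] MUL needs rd=2 wr=1: RD_PORT; after: ALU=3 MUL=1 MEM=1 BR=0, R=0, W=1
[6] BR needs rd=2 wr=0: FU; after: ALU=3 MUL=1 MEM=1 BR=0, R=0, W=1
[7] BR needs rd=2 wr=0: FU; after: ALU=3 MUL=1 MEM=1 BR=0, R=0, W=1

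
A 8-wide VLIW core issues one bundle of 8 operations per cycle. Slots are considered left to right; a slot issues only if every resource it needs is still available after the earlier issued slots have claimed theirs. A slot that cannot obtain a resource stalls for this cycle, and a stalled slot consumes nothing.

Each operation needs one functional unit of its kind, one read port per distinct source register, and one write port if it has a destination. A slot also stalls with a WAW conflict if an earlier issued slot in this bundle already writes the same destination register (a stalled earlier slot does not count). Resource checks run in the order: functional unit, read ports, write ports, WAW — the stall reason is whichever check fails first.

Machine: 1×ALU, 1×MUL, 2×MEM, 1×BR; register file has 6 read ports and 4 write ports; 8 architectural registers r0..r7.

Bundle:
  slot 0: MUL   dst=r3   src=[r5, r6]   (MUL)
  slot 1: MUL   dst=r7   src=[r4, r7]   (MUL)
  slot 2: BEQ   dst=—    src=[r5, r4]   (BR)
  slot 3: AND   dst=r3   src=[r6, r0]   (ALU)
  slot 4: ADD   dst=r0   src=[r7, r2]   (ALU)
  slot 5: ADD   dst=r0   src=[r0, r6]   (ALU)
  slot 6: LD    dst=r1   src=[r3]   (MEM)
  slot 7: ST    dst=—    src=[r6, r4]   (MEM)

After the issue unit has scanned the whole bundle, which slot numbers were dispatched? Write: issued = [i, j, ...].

issued = [0, 2, 4]

[0] MUL needs rd=2 wr=1: ok; after: ALU=1 MUL=0 MEM=2 BR=1, R=4, W=3
[1] MUL needs rd=2 wr=1: FU; after: ALU=1 MUL=0 MEM=2 BR=1, R=4, W=3
[2] BR needs rd=2 wr=0: ok; after: ALU=1 MUL=0 MEM=2 BR=0, R=2, W=3
[3] ALU needs rd=2 wr=1: WAW; after: ALU=1 MUL=0 MEM=2 BR=0, R=2, W=3
[4] ALU needs rd=2 wr=1: ok; after: ALU=0 MUL=0 MEM=2 BR=0, R=0, W=2
[5] ALU needs rd=2 wr=1: FU; after: ALU=0 MUL=0 MEM=2 BR=0, R=0, W=2
[6] MEM needs rd=1 wr=1: RD_PORT; after: ALU=0 MUL=0 MEM=2 BR=0, R=0, W=2
[7] MEM needs rd=2 wr=0: RD_PORT; after: ALU=0 MUL=0 MEM=2 BR=0, R=0, W=2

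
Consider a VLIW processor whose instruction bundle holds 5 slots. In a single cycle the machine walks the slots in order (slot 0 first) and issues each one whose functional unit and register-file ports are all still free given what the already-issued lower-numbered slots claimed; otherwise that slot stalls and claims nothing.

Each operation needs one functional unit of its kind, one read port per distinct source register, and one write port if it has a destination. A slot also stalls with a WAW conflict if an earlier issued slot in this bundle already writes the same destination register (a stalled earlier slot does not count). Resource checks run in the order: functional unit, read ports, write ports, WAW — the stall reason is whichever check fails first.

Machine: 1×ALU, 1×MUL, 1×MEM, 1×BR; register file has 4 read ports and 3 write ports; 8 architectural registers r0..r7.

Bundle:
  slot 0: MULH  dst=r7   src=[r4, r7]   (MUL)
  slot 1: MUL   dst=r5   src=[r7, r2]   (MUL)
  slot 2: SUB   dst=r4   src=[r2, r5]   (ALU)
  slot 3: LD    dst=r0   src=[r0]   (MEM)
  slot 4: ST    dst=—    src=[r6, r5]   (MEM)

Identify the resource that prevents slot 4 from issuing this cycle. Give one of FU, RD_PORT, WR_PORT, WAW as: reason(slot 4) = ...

reason(slot 4) = RD_PORT

(0) want 1×MUL +2rd +1wr — yes → AL1|MU0|ME1|BR1|rd2|wr2
(1) want 1×MUL +2rd +1wr — FU → AL1|MU0|ME1|BR1|rd2|wr2
(2) want 1×ALU +2rd +1wr — yes → AL0|MU0|ME1|BR1|rd0|wr1
(3) want 1×MEM +1rd +1wr — RD_PORT → AL0|MU0|ME1|BR1|rd0|wr1
(4) want 1×MEM +2rd +0wr — RD_PORT → AL0|MU0|ME1|BR1|rd0|wr1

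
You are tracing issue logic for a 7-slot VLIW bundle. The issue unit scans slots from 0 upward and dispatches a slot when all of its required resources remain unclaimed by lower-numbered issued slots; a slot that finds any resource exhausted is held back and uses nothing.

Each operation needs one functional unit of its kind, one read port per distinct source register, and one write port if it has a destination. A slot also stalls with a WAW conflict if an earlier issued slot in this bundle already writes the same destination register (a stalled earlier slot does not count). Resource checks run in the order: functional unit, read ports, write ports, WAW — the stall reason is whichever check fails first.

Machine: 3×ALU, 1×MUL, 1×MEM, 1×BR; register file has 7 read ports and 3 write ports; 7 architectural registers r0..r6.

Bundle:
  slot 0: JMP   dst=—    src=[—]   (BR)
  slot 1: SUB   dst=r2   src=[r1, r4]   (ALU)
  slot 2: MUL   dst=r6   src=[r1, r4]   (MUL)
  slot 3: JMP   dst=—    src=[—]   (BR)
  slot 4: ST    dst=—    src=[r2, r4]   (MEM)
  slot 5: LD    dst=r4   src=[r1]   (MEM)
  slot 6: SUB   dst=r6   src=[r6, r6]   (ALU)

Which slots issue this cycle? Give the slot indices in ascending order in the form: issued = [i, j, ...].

  0. BR ⇒ go  {3A/1Mu/1Ld/0B | 7r 3w}
  1. ALU→r2 ⇒ go  {2A/1Mu/1Ld/0B | 5r 2w}
  2. MUL→r6 ⇒ go  {2A/0Mu/1Ld/0B | 3r 1w}
  3. BR ⇒ no(FU)  {2A/0Mu/1Ld/0B | 3r 1w}
  4. MEM ⇒ go  {2A/0Mu/0Ld/0B | 1r 1w}
  5. MEM→r4 ⇒ no(FU)  {2A/0Mu/0Ld/0B | 1r 1w}
  6. ALU→r6 ⇒ no(WAW)  {2A/0Mu/0Ld/0B | 1r 1w}

issued = [0, 1, 2, 4]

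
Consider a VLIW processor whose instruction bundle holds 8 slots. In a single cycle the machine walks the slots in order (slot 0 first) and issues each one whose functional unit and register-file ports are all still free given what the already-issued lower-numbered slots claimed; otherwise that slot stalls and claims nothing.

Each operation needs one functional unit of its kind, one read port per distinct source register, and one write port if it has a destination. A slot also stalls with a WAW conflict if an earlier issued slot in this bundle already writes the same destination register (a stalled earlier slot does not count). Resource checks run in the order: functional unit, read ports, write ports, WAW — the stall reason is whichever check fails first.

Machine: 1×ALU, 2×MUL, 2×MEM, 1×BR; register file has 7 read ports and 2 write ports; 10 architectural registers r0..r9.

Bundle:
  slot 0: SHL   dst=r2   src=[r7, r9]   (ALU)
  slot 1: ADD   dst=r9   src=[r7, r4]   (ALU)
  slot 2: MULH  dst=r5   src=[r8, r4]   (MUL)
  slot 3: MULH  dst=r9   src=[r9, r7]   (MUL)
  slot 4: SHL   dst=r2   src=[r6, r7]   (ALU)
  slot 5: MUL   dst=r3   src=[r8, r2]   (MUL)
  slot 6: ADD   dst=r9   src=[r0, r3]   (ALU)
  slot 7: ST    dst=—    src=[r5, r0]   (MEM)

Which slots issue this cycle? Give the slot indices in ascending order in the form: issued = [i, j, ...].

slot 0 (ALU): ISSUE — free A0,Mu2,Ld2,B1 rp5 wp1
slot 1 (ALU): stall FU — free A0,Mu2,Ld2,B1 rp5 wp1
slot 2 (MUL): ISSUE — free A0,Mu1,Ld2,B1 rp3 wp0
slot 3 (MUL): stall WR_PORT — free A0,Mu1,Ld2,B1 rp3 wp0
slot 4 (ALU): stall FU — free A0,Mu1,Ld2,B1 rp3 wp0
slot 5 (MUL): stall WR_PORT — free A0,Mu1,Ld2,B1 rp3 wp0
slot 6 (ALU): stall FU — free A0,Mu1,Ld2,B1 rp3 wp0
slot 7 (MEM): ISSUE — free A0,Mu1,Ld1,B1 rp1 wp0

issued = [0, 2, 7]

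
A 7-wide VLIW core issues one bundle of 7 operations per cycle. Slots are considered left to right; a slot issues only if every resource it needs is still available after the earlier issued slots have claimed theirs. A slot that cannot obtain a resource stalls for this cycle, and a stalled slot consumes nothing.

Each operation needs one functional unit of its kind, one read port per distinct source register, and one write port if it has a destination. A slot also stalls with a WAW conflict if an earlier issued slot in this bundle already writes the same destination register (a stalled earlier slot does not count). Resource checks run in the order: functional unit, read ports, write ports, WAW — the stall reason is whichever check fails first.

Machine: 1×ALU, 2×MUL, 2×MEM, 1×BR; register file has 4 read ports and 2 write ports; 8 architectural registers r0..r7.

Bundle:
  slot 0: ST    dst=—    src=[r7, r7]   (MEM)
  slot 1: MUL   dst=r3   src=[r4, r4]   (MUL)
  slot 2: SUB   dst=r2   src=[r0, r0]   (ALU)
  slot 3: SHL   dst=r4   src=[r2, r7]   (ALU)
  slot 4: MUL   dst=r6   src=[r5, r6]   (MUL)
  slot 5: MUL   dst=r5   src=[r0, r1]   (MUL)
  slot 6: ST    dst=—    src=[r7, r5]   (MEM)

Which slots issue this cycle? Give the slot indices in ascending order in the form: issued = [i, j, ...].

  0. MEM ⇒ go  {1A/2Mu/1Ld/1B | 3r 2w}
  1. MUL→r3 ⇒ go  {1A/1Mu/1Ld/1B | 2r 1w}
  2. ALU→r2 ⇒ go  {0A/1Mu/1Ld/1B | 1r 0w}
  3. ALU→r4 ⇒ no(FU)  {0A/1Mu/1Ld/1B | 1r 0w}
  4. MUL→r6 ⇒ no(RD_PORT)  {0A/1Mu/1Ld/1B | 1r 0w}
  5. MUL→r5 ⇒ no(RD_PORT)  {0A/1Mu/1Ld/1B | 1r 0w}
  6. MEM ⇒ no(RD_PORT)  {0A/1Mu/1Ld/1B | 1r 0w}

issued = [0, 1, 2]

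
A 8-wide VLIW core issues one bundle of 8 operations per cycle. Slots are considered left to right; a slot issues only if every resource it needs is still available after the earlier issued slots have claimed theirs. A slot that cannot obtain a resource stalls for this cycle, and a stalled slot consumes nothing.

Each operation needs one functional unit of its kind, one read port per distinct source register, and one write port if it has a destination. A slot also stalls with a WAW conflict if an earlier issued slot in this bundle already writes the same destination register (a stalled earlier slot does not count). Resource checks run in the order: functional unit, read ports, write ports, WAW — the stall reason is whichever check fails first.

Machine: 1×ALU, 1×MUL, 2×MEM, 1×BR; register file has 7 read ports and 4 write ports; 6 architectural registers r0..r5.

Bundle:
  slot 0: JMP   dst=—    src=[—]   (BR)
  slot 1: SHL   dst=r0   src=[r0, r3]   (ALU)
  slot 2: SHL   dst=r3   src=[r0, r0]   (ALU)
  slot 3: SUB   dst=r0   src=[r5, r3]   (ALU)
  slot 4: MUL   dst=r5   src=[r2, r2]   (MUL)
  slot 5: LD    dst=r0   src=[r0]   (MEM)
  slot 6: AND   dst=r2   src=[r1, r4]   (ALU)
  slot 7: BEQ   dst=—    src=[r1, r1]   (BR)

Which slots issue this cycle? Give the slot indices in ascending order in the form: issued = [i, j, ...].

issued = [0, 1, 4]

(0) want 1×BR +0rd +0wr — yes → AL1|MU1|ME2|BR0|rd7|wr4
(1) want 1×ALU +2rd +1wr — yes → AL0|MU1|ME2|BR0|rd5|wr3
(2) want 1×ALU +1rd +1wr — FU → AL0|MU1|ME2|BR0|rd5|wr3
(3) want 1×ALU +2rd +1wr — FU → AL0|MU1|ME2|BR0|rd5|wr3
(4) want 1×MUL +1rd +1wr — yes → AL0|MU0|ME2|BR0|rd4|wr2
(5) want 1×MEM +1rd +1wr — WAW → AL0|MU0|ME2|BR0|rd4|wr2
(6) want 1×ALU +2rd +1wr — FU → AL0|MU0|ME2|BR0|rd4|wr2
(7) want 1×BR +1rd +0wr — FU → AL0|MU0|ME2|BR0|rd4|wr2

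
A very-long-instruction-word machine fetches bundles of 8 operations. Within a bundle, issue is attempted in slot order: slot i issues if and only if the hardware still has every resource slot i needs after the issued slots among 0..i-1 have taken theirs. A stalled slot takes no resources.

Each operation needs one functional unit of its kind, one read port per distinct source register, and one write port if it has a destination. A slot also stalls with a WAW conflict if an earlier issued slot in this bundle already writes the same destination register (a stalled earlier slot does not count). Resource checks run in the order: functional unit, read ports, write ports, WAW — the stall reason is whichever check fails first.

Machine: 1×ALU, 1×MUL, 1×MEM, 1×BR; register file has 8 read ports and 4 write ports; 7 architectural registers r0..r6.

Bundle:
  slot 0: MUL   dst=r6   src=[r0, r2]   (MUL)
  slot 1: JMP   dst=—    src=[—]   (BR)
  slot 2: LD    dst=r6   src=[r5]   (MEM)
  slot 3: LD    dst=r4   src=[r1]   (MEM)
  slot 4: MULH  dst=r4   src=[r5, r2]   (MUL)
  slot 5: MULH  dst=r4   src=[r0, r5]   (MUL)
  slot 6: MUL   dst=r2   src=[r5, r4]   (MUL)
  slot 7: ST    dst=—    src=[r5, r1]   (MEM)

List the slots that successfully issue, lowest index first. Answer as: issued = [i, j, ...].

issued = [0, 1, 3]

slot 0 (MUL): ISSUE — free A1,Mu0,Ld1,B1 rp6 wp3
slot 1 (BR): ISSUE — free A1,Mu0,Ld1,B0 rp6 wp3
slot 2 (MEM): stall WAW — free A1,Mu0,Ld1,B0 rp6 wp3
slot 3 (MEM): ISSUE — free A1,Mu0,Ld0,B0 rp5 wp2
slot 4 (MUL): stall FU — free A1,Mu0,Ld0,B0 rp5 wp2
slot 5 (MUL): stall FU — free A1,Mu0,Ld0,B0 rp5 wp2
slot 6 (MUL): stall FU — free A1,Mu0,Ld0,B0 rp5 wp2
slot 7 (MEM): stall FU — free A1,Mu0,Ld0,B0 rp5 wp2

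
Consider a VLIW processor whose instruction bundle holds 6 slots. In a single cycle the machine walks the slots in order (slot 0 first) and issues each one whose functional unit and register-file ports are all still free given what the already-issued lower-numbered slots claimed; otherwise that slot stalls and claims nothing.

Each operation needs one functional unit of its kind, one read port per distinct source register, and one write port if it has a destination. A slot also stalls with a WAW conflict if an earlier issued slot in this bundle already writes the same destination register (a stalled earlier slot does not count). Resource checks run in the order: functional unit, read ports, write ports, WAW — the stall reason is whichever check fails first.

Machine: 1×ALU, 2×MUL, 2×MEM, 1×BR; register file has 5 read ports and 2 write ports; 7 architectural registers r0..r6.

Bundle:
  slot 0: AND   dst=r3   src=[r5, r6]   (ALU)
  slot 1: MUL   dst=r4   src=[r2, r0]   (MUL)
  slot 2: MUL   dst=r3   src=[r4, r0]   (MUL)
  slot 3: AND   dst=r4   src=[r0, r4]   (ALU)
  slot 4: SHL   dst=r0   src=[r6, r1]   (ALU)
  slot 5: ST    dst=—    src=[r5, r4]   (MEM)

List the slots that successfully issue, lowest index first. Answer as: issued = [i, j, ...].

slot 0 (ALU): ISSUE — free A0,Mu2,Ld2,B1 rp3 wp1
slot 1 (MUL): ISSUE — free A0,Mu1,Ld2,B1 rp1 wp0
slot 2 (MUL): stall RD_PORT — free A0,Mu1,Ld2,B1 rp1 wp0
slot 3 (ALU): stall FU — free A0,Mu1,Ld2,B1 rp1 wp0
slot 4 (ALU): stall FU — free A0,Mu1,Ld2,B1 rp1 wp0
slot 5 (MEM): stall RD_PORT — free A0,Mu1,Ld2,B1 rp1 wp0

issued = [0, 1]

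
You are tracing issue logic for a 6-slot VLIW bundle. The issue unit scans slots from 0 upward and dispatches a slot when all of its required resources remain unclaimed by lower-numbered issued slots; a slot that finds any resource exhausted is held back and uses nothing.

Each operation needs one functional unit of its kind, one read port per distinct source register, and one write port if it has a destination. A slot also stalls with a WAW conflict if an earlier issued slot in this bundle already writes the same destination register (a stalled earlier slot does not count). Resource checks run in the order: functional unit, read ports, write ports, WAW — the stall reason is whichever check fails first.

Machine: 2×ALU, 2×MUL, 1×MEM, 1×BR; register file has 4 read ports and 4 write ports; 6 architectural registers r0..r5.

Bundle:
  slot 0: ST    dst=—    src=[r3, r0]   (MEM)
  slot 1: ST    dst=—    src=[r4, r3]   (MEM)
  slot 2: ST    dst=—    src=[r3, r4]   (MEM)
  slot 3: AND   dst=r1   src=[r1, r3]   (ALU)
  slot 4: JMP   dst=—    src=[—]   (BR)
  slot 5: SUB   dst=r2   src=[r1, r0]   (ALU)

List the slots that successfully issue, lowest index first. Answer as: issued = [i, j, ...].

issued = [0, 3, 4]

[0] MEM needs rd=2 wr=0: ok; after: ALU=2 MUL=2 MEM=0 BR=1, R=2, W=4
[1] MEM needs rd=2 wr=0: FU; after: ALU=2 MUL=2 MEM=0 BR=1, R=2, W=4
[2] MEM needs rd=2 wr=0: FU; after: ALU=2 MUL=2 MEM=0 BR=1, R=2, W=4
[3] ALU needs rd=2 wr=1: ok; after: ALU=1 MUL=2 MEM=0 BR=1, R=0, W=3
[4] BR needs rd=0 wr=0: ok; after: ALU=1 MUL=2 MEM=0 BR=0, R=0, W=3
[5] ALU needs rd=2 wr=1: RD_PORT; after: ALU=1 MUL=2 MEM=0 BR=0, R=0, W=3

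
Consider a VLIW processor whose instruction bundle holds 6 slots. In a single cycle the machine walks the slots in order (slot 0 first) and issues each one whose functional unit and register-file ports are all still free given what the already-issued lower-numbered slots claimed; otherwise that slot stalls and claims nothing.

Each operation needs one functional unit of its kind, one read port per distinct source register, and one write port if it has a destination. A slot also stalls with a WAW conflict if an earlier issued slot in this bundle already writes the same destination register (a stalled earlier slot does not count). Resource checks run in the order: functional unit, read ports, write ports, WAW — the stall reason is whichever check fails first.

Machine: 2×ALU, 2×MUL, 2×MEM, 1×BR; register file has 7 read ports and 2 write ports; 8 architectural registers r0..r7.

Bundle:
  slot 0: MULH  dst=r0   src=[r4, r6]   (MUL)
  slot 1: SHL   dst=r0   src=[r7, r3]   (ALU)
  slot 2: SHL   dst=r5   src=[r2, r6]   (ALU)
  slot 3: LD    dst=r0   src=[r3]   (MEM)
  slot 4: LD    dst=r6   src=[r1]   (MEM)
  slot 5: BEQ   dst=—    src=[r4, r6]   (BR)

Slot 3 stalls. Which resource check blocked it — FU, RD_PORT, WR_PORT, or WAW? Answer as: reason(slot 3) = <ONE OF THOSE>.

slot 0 (MUL): ISSUE — free A2,Mu1,Ld2,B1 rp5 wp1
slot 1 (ALU): stall WAW — free A2,Mu1,Ld2,B1 rp5 wp1
slot 2 (ALU): ISSUE — free A1,Mu1,Ld2,B1 rp3 wp0
slot 3 (MEM): stall WR_PORT — free A1,Mu1,Ld2,B1 rp3 wp0
slot 4 (MEM): stall WR_PORT — free A1,Mu1,Ld2,B1 rp3 wp0
slot 5 (BR): ISSUE — free A1,Mu1,Ld2,B0 rp1 wp0

reason(slot 3) = WR_PORT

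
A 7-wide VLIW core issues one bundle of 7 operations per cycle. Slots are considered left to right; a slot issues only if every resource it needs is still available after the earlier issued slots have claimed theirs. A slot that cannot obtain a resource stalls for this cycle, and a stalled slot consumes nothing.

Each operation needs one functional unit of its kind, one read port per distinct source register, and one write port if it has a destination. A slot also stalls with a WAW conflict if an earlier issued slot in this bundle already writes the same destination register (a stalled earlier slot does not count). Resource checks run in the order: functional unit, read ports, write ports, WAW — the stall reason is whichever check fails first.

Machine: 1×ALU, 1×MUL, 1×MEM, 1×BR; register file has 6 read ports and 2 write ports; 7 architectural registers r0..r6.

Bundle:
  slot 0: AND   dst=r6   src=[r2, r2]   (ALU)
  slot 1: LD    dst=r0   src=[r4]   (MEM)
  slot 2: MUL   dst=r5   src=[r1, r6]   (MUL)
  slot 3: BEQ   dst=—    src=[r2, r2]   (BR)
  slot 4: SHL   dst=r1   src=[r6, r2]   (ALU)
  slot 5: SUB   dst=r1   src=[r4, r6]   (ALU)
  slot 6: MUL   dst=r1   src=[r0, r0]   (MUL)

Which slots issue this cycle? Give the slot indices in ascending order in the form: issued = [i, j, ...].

issued = [0, 1, 3]

  0. ALU→r6 ⇒ go  {0A/1Mu/1Ld/1B | 5r 1w}
  1. MEM→r0 ⇒ go  {0A/1Mu/0Ld/1B | 4r 0w}
  2. MUL→r5 ⇒ no(WR_PORT)  {0A/1Mu/0Ld/1B | 4r 0w}
  3. BR ⇒ go  {0A/1Mu/0Ld/0B | 3r 0w}
  4. ALU→r1 ⇒ no(FU)  {0A/1Mu/0Ld/0B | 3r 0w}
  5. ALU→r1 ⇒ no(FU)  {0A/1Mu/0Ld/0B | 3r 0w}
  6. MUL→r1 ⇒ no(WR_PORT)  {0A/1Mu/0Ld/0B | 3r 0w}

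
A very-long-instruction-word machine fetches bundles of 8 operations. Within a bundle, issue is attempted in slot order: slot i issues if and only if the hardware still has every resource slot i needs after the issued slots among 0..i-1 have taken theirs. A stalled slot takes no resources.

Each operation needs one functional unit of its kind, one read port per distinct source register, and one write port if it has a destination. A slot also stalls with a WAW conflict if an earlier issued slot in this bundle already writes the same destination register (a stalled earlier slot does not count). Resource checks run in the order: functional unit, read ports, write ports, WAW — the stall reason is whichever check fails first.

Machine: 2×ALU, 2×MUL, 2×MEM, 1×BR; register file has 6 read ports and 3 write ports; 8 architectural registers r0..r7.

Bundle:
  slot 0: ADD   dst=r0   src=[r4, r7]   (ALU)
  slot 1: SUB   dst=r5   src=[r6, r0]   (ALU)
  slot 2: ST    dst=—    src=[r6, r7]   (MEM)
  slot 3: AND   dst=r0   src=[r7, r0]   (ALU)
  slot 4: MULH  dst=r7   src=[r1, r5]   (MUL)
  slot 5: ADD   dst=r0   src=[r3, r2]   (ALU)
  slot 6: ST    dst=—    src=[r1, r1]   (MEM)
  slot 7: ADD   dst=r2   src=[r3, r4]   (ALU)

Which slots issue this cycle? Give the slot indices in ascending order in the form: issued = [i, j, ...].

[0] ALU needs rd=2 wr=1: ok; after: ALU=1 MUL=2 MEM=2 BR=1, R=4, W=2
[1] ALU needs rd=2 wr=1: ok; after: ALU=0 MUL=2 MEM=2 BR=1, R=2, W=1
[2] MEM needs rd=2 wr=0: ok; after: ALU=0 MUL=2 MEM=1 BR=1, R=0, W=1
[3] ALU needs rd=2 wr=1: FU; after: ALU=0 MUL=2 MEM=1 BR=1, R=0, W=1
[4] MUL needs rd=2 wr=1: RD_PORT; after: ALU=0 MUL=2 MEM=1 BR=1, R=0, W=1
[5] ALU needs rd=2 wr=1: FU; after: ALU=0 MUL=2 MEM=1 BR=1, R=0, W=1
[6] MEM needs rd=1 wr=0: RD_PORT; after: ALU=0 MUL=2 MEM=1 BR=1, R=0, W=1
[7] ALU needs rd=2 wr=1: FU; after: ALU=0 MUL=2 MEM=1 BR=1, R=0, W=1

issued = [0, 1, 2]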